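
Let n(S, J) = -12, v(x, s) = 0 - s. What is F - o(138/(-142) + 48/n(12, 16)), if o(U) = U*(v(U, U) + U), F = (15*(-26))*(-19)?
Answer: 7410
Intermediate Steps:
v(x, s) = -s
F = 7410 (F = -390*(-19) = 7410)
o(U) = 0 (o(U) = U*(-U + U) = U*0 = 0)
F - o(138/(-142) + 48/n(12, 16)) = 7410 - 1*0 = 7410 + 0 = 7410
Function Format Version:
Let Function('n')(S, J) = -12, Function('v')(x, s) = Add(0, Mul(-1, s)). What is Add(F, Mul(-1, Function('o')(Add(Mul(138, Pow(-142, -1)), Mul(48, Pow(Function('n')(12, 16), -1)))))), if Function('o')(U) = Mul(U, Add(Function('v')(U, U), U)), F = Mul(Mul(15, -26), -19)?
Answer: 7410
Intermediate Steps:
Function('v')(x, s) = Mul(-1, s)
F = 7410 (F = Mul(-390, -19) = 7410)
Function('o')(U) = 0 (Function('o')(U) = Mul(U, Add(Mul(-1, U), U)) = Mul(U, 0) = 0)
Add(F, Mul(-1, Function('o')(Add(Mul(138, Pow(-142, -1)), Mul(48, Pow(Function('n')(12, 16), -1)))))) = Add(7410, Mul(-1, 0)) = Add(7410, 0) = 7410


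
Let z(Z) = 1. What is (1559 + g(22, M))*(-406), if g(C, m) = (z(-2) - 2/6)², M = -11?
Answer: -5698210/9 ≈ -6.3313e+5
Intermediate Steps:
g(C, m) = 4/9 (g(C, m) = (1 - 2/6)² = (1 - 2*⅙)² = (1 - ⅓)² = (⅔)² = 4/9)
(1559 + g(22, M))*(-406) = (1559 + 4/9)*(-406) = (14035/9)*(-406) = -5698210/9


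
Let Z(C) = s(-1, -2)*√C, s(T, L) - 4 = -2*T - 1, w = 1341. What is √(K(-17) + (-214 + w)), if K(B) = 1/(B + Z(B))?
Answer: √((19158 - 5635*I*√17)/(17 - 5*I*√17)) ≈ 33.57 - 0.0004*I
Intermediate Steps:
s(T, L) = 3 - 2*T (s(T, L) = 4 + (-2*T - 1) = 4 + (-1 - 2*T) = 3 - 2*T)
Z(C) = 5*√C (Z(C) = (3 - 2*(-1))*√C = (3 + 2)*√C = 5*√C)
K(B) = 1/(B + 5*√B)
√(K(-17) + (-214 + w)) = √(1/(-17 + 5*√(-17)) + (-214 + 1341)) = √(1/(-17 + 5*(I*√17)) + 1127) = √(1/(-17 + 5*I*√17) + 1127) = √(1127 + 1/(-17 + 5*I*√17))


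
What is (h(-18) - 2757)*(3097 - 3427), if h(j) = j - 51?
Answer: 932580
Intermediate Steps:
h(j) = -51 + j
(h(-18) - 2757)*(3097 - 3427) = ((-51 - 18) - 2757)*(3097 - 3427) = (-69 - 2757)*(-330) = -2826*(-330) = 932580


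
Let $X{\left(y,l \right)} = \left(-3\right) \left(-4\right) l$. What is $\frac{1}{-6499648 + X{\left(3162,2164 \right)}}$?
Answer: $- \frac{1}{6473680} \approx -1.5447 \cdot 10^{-7}$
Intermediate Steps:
$X{\left(y,l \right)} = 12 l$
$\frac{1}{-6499648 + X{\left(3162,2164 \right)}} = \frac{1}{-6499648 + 12 \cdot 2164} = \frac{1}{-6499648 + 25968} = \frac{1}{-6473680} = - \frac{1}{6473680}$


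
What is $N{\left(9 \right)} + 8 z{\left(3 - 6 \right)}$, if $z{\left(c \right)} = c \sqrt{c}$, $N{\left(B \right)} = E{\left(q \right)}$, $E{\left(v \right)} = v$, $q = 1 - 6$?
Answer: $-5 - 24 i \sqrt{3} \approx -5.0 - 41.569 i$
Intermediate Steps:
$q = -5$ ($q = 1 - 6 = -5$)
$N{\left(B \right)} = -5$
$z{\left(c \right)} = c^{\frac{3}{2}}$
$N{\left(9 \right)} + 8 z{\left(3 - 6 \right)} = -5 + 8 \left(3 - 6\right)^{\frac{3}{2}} = -5 + 8 \left(-3\right)^{\frac{3}{2}} = -5 + 8 \left(- 3 i \sqrt{3}\right) = -5 - 24 i \sqrt{3}$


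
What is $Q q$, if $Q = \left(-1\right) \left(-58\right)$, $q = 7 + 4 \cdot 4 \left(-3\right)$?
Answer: $-2378$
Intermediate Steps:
$q = -41$ ($q = 7 + 16 \left(-3\right) = 7 - 48 = -41$)
$Q = 58$
$Q q = 58 \left(-41\right) = -2378$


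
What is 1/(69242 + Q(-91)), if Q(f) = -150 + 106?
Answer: 1/69198 ≈ 1.4451e-5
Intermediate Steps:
Q(f) = -44
1/(69242 + Q(-91)) = 1/(69242 - 44) = 1/69198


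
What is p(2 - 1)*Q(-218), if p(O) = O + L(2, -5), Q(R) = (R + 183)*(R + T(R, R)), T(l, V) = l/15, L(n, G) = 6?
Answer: 170912/3 ≈ 56971.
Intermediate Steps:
T(l, V) = l/15 (T(l, V) = l*(1/15) = l/15)
Q(R) = 16*R*(183 + R)/15 (Q(R) = (R + 183)*(R + R/15) = (183 + R)*(16*R/15) = 16*R*(183 + R)/15)
p(O) = 6 + O (p(O) = O + 6 = 6 + O)
p(2 - 1)*Q(-218) = (6 + (2 - 1))*((16/15)*(-218)*(183 - 218)) = (6 + 1)*((16/15)*(-218)*(-35)) = 7*(24416/3) = 170912/3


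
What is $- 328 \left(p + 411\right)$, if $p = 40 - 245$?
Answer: $-67568$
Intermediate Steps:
$p = -205$
$- 328 \left(p + 411\right) = - 328 \left(-205 + 411\right) = \left(-328\right) 206 = -67568$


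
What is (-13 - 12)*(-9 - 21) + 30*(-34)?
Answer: -270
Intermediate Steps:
(-13 - 12)*(-9 - 21) + 30*(-34) = -25*(-30) - 1020 = 750 - 1020 = -270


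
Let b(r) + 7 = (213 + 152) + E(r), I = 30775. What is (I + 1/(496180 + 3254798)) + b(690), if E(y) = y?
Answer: 119367372895/3750978 ≈ 31823.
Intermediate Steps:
b(r) = 358 + r (b(r) = -7 + ((213 + 152) + r) = -7 + (365 + r) = 358 + r)
(I + 1/(496180 + 3254798)) + b(690) = (30775 + 1/(496180 + 3254798)) + (358 + 690) = (30775 + 1/3750978) + 1048 = 115436347951/3750978 + 1048 = 119367372895/3750978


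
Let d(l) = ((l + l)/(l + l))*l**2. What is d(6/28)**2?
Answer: 81/38416 ≈ 0.0021085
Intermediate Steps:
d(l) = l**2 (d(l) = ((2*l)/((2*l)))*l**2 = ((2*l)*(1/(2*l)))*l**2 = 1*l**2 = l**2)
d(6/28)**2 = ((6/28)**2)**2 = ((6*(1/28))**2)**2 = ((3/14)**2)**2 = (9/196)**2 = 81/38416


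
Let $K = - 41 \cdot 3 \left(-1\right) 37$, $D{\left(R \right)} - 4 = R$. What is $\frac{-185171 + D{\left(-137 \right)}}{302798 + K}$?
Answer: $- \frac{26472}{43907} \approx -0.60291$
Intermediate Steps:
$D{\left(R \right)} = 4 + R$
$K = 4551$ ($K = \left(-41\right) \left(-3\right) 37 = 123 \cdot 37 = 4551$)
$\frac{-185171 + D{\left(-137 \right)}}{302798 + K} = \frac{-185171 + \left(4 - 137\right)}{302798 + 4551} = \frac{-185171 - 133}{307349} = \left(-185304\right) \frac{1}{307349} = - \frac{26472}{43907}$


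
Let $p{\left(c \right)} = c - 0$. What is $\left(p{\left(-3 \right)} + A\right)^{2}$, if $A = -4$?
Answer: $49$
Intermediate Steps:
$p{\left(c \right)} = c$ ($p{\left(c \right)} = c + 0 = c$)
$\left(p{\left(-3 \right)} + A\right)^{2} = \left(-3 - 4\right)^{2} = \left(-7\right)^{2} = 49$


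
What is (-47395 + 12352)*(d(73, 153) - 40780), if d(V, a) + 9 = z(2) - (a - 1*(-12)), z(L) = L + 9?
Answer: 1434765549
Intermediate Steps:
z(L) = 9 + L
d(V, a) = -10 - a (d(V, a) = -9 + ((9 + 2) - (a - 1*(-12))) = -9 + (11 - (a + 12)) = -9 + (11 - (12 + a)) = -9 + (11 + (-12 - a)) = -9 + (-1 - a) = -10 - a)
(-47395 + 12352)*(d(73, 153) - 40780) = (-47395 + 12352)*((-10 - 1*153) - 40780) = -35043*((-10 - 153) - 40780) = -35043*(-163 - 40780) = -35043*(-40943) = 1434765549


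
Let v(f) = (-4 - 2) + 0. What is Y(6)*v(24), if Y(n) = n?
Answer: -36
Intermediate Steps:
v(f) = -6 (v(f) = -6 + 0 = -6)
Y(6)*v(24) = 6*(-6) = -36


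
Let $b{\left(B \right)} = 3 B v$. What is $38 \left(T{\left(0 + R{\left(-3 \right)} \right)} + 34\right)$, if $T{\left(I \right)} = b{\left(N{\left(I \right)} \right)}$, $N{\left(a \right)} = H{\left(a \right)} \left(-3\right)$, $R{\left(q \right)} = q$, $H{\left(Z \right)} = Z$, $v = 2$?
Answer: $3344$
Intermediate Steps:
$N{\left(a \right)} = - 3 a$ ($N{\left(a \right)} = a \left(-3\right) = - 3 a$)
$b{\left(B \right)} = 6 B$ ($b{\left(B \right)} = 3 B 2 = 6 B$)
$T{\left(I \right)} = - 18 I$ ($T{\left(I \right)} = 6 \left(- 3 I\right) = - 18 I$)
$38 \left(T{\left(0 + R{\left(-3 \right)} \right)} + 34\right) = 38 \left(- 18 \left(0 - 3\right) + 34\right) = 38 \left(\left(-18\right) \left(-3\right) + 34\right) = 38 \left(54 + 34\right) = 38 \cdot 88 = 3344$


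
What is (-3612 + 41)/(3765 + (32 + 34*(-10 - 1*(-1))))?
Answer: -3571/3491 ≈ -1.0229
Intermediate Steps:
(-3612 + 41)/(3765 + (32 + 34*(-10 - 1*(-1)))) = -3571/(3765 + (32 + 34*(-10 + 1))) = -3571/(3765 + (32 + 34*(-9))) = -3571/(3765 + (32 - 306)) = -3571/(3765 - 274) = -3571/3491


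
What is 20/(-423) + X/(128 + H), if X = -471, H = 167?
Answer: -205133/124785 ≈ -1.6439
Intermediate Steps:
20/(-423) + X/(128 + H) = 20/(-423) - 471/(128 + 167) = 20*(-1/423) - 471/295 = -20/423 - 471*1/295 = -20/423 - 471/295 = -205133/124785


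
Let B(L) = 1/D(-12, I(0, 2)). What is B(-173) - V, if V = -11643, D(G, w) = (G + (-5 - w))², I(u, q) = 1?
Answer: 3772333/324 ≈ 11643.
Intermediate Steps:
D(G, w) = (-5 + G - w)²
B(L) = 1/324 (B(L) = 1/((5 + 1 - 1*(-12))²) = 1/((5 + 1 + 12)²) = 1/(18²) = 1/324)
B(-173) - V = 1/324 - 1*(-11643) = 1/324 + 11643 = 3772333/324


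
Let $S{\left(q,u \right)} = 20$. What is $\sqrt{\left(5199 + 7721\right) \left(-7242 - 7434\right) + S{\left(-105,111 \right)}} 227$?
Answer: $2270 i \sqrt{1896139} \approx 3.1258 \cdot 10^{6} i$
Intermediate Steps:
$\sqrt{\left(5199 + 7721\right) \left(-7242 - 7434\right) + S{\left(-105,111 \right)}} 227 = \sqrt{\left(5199 + 7721\right) \left(-7242 - 7434\right) + 20} \cdot 227 = \sqrt{12920 \left(-14676\right) + 20} \cdot 227 = \sqrt{-189613920 + 20} \cdot 227 = \sqrt{-189613900} \cdot 227 = 10 i \sqrt{1896139} \cdot 227 = 2270 i \sqrt{1896139}$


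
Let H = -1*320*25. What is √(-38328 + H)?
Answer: 2*I*√11582 ≈ 215.24*I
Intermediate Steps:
H = -8000 (H = -320*25 = -8000)
√(-38328 + H) = √(-38328 - 8000) = √(-46328) = 2*I*√11582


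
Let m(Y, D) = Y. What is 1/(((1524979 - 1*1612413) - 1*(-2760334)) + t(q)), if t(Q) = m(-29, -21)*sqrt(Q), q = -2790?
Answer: 267290/714439675639 + 87*I*sqrt(310)/7144396756390 ≈ 3.7413e-7 + 2.144e-10*I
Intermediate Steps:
t(Q) = -29*sqrt(Q)
1/(((1524979 - 1*1612413) - 1*(-2760334)) + t(q)) = 1/(((1524979 - 1*1612413) - 1*(-2760334)) - 87*I*sqrt(310)) = 1/(((1524979 - 1612413) + 2760334) - 87*I*sqrt(310)) = 1/((-87434 + 2760334) - 87*I*sqrt(310)) = 1/(2672900 - 87*I*sqrt(310))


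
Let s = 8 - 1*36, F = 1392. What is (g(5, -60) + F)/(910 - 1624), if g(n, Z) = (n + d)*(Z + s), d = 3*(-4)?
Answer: -1004/357 ≈ -2.8123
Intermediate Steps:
d = -12
s = -28 (s = 8 - 36 = -28)
g(n, Z) = (-28 + Z)*(-12 + n) (g(n, Z) = (n - 12)*(Z - 28) = (-12 + n)*(-28 + Z) = (-28 + Z)*(-12 + n))
(g(5, -60) + F)/(910 - 1624) = ((336 - 28*5 - 12*(-60) - 60*5) + 1392)/(910 - 1624) = ((336 - 140 + 720 - 300) + 1392)/(-714) = (616 + 1392)*(-1/714) = 2008*(-1/714) = -1004/357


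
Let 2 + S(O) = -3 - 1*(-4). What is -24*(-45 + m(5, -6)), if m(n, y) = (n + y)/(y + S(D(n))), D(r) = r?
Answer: 7536/7 ≈ 1076.6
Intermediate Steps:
S(O) = -1 (S(O) = -2 + (-3 - 1*(-4)) = -2 + (-3 + 4) = -2 + 1 = -1)
m(n, y) = (n + y)/(-1 + y) (m(n, y) = (n + y)/(y - 1) = (n + y)/(-1 + y))
-24*(-45 + m(5, -6)) = -24*(-45 + (5 - 6)/(-1 - 6)) = -24*(-45 - 1/(-7)) = -24*(-45 - ⅐*(-1)) = -24*(-45 + ⅐) = -24*(-314/7) = 7536/7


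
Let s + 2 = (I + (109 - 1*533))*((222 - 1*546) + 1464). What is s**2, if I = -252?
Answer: 593889092164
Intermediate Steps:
s = -770642 (s = -2 + (-252 + (109 - 1*533))*((222 - 1*546) + 1464) = -2 + (-252 + (109 - 533))*((222 - 546) + 1464) = -2 + (-252 - 424)*(-324 + 1464) = -2 - 676*1140 = -2 - 770640 = -770642)
s**2 = (-770642)**2 = 593889092164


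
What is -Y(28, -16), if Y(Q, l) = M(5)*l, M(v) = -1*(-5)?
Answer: 80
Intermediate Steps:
M(v) = 5
Y(Q, l) = 5*l
-Y(28, -16) = -5*(-16) = -1*(-80) = 80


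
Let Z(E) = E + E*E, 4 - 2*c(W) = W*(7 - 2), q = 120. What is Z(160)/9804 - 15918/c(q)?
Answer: 20467069/365199 ≈ 56.044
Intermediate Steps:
c(W) = 2 - 5*W/2 (c(W) = 2 - W*(7 - 2)/2 = 2 - W*5/2 = 2 - 5*W/2)
Z(E) = E + E**2
Z(160)/9804 - 15918/c(q) = (160*(1 + 160))/9804 - 15918/(2 - 5/2*120) = (160*161)*(1/9804) - 15918/(2 - 300) = 25760*(1/9804) - 15918/(-298) = 6440/2451 - 15918*(-1/298) = 6440/2451 + 7959/149 = 20467069/365199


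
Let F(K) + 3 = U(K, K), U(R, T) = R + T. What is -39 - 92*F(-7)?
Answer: 1525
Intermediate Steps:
F(K) = -3 + 2*K (F(K) = -3 + (K + K) = -3 + 2*K)
-39 - 92*F(-7) = -39 - 92*(-3 + 2*(-7)) = -39 - 92*(-3 - 14) = -39 - 92*(-17) = -39 + 1564 = 1525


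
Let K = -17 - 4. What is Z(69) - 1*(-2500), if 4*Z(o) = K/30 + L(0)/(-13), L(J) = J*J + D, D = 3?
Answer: 1299879/520 ≈ 2499.8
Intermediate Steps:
K = -21
L(J) = 3 + J² (L(J) = J*J + 3 = J² + 3 = 3 + J²)
Z(o) = -121/520 (Z(o) = (-21/30 + (3 + 0²)/(-13))/4 = (-21*1/30 + (3 + 0)*(-1/13))/4 = (-7/10 + 3*(-1/13))/4 = (-7/10 - 3/13)/4 = (¼)*(-121/130) = -121/520)
Z(69) - 1*(-2500) = -121/520 - 1*(-2500) = -121/520 + 2500 = 1299879/520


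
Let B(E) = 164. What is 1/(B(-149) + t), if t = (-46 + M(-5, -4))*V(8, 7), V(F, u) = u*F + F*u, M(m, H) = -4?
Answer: -1/5436 ≈ -0.00018396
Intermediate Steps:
V(F, u) = 2*F*u (V(F, u) = F*u + F*u = 2*F*u)
t = -5600 (t = (-46 - 4)*(2*8*7) = -50*112 = -5600)
1/(B(-149) + t) = 1/(164 - 5600) = 1/(-5436) = -1/5436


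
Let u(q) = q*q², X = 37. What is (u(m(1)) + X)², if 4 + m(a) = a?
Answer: 100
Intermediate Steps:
m(a) = -4 + a
u(q) = q³
(u(m(1)) + X)² = ((-4 + 1)³ + 37)² = ((-3)³ + 37)² = (-27 + 37)² = 10² = 100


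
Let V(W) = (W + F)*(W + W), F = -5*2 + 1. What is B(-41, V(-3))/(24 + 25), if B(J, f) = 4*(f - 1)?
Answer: 284/49 ≈ 5.7959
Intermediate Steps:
F = -9 (F = -10 + 1 = -9)
V(W) = 2*W*(-9 + W) (V(W) = (W - 9)*(W + W) = (-9 + W)*(2*W) = 2*W*(-9 + W))
B(J, f) = -4 + 4*f (B(J, f) = 4*(-1 + f) = -4 + 4*f)
B(-41, V(-3))/(24 + 25) = (-4 + 4*(2*(-3)*(-9 - 3)))/(24 + 25) = (-4 + 4*(2*(-3)*(-12)))/49 = (-4 + 4*72)/49 = (-4 + 288)/49 = (1/49)*284 = 284/49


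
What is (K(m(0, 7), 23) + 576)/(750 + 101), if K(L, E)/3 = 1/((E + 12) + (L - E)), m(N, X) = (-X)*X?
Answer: 21309/31487 ≈ 0.67676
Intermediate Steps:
m(N, X) = -X²
K(L, E) = 3/(12 + L) (K(L, E) = 3/((E + 12) + (L - E)) = 3/((12 + E) + (L - E)) = 3/(12 + L))
(K(m(0, 7), 23) + 576)/(750 + 101) = (3/(12 - 1*7²) + 576)/(750 + 101) = (3/(12 - 1*49) + 576)/851 = (3/(12 - 49) + 576)/851 = (3/(-37) + 576)/851 = (3*(-1/37) + 576)/851 = (-3/37 + 576)/851 = (1/851)*(21309/37) = 21309/31487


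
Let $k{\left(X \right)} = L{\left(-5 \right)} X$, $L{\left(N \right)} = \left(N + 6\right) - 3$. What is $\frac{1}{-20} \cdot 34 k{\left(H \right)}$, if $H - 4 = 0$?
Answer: $\frac{68}{5} \approx 13.6$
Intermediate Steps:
$H = 4$ ($H = 4 + 0 = 4$)
$L{\left(N \right)} = 3 + N$ ($L{\left(N \right)} = \left(6 + N\right) - 3 = 3 + N$)
$k{\left(X \right)} = - 2 X$ ($k{\left(X \right)} = \left(3 - 5\right) X = - 2 X$)
$\frac{1}{-20} \cdot 34 k{\left(H \right)} = \frac{1}{-20} \cdot 34 \left(\left(-2\right) 4\right) = \left(- \frac{1}{20}\right) 34 \left(-8\right) = \left(- \frac{17}{10}\right) \left(-8\right) = \frac{68}{5}$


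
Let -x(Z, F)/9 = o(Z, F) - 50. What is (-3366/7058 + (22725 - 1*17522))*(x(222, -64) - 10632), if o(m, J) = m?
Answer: -223621194720/3529 ≈ -6.3367e+7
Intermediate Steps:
x(Z, F) = 450 - 9*Z (x(Z, F) = -9*(Z - 50) = -9*(-50 + Z) = 450 - 9*Z)
(-3366/7058 + (22725 - 1*17522))*(x(222, -64) - 10632) = (-3366/7058 + (22725 - 1*17522))*((450 - 9*222) - 10632) = (-3366*1/7058 + (22725 - 17522))*((450 - 1998) - 10632) = (-1683/3529 + 5203)*(-1548 - 10632) = (18359704/3529)*(-12180) = -223621194720/3529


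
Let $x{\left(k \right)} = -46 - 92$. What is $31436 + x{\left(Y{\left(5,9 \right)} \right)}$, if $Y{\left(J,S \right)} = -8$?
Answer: $31298$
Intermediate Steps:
$x{\left(k \right)} = -138$ ($x{\left(k \right)} = -46 - 92 = -138$)
$31436 + x{\left(Y{\left(5,9 \right)} \right)} = 31436 - 138 = 31298$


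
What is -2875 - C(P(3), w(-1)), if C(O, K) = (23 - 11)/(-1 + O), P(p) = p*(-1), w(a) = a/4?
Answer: -2872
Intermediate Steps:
w(a) = a/4 (w(a) = a*(¼) = a/4)
P(p) = -p
C(O, K) = 12/(-1 + O)
-2875 - C(P(3), w(-1)) = -2875 - 12/(-1 - 1*3) = -2875 - 12/(-1 - 3) = -2875 - 12/(-4) = -2875 - 12*(-1)/4 = -2875 - 1*(-3) = -2875 + 3 = -2872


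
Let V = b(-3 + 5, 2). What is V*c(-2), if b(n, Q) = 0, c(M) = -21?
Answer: 0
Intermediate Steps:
V = 0
V*c(-2) = 0*(-21) = 0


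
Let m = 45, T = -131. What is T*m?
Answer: -5895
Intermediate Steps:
T*m = -131*45 = -5895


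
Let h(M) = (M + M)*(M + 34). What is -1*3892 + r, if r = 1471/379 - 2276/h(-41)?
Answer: -423353641/108773 ≈ -3892.1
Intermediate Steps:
h(M) = 2*M*(34 + M) (h(M) = (2*M)*(34 + M) = 2*M*(34 + M))
r = -9125/108773 (r = 1471/379 - 2276*(-1/(82*(34 - 41))) = 1471*(1/379) - 2276/(2*(-41)*(-7)) = 1471/379 - 2276/574 = 1471/379 - 2276*1/574 = 1471/379 - 1138/287 = -9125/108773 ≈ -0.083890)
-1*3892 + r = -1*3892 - 9125/108773 = -3892 - 9125/108773 = -423353641/108773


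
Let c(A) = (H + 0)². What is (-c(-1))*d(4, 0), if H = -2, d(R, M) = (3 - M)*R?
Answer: -48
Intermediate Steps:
d(R, M) = R*(3 - M)
c(A) = 4 (c(A) = (-2 + 0)² = (-2)² = 4)
(-c(-1))*d(4, 0) = (-1*4)*(4*(3 - 1*0)) = -16*(3 + 0) = -16*3 = -4*12 = -48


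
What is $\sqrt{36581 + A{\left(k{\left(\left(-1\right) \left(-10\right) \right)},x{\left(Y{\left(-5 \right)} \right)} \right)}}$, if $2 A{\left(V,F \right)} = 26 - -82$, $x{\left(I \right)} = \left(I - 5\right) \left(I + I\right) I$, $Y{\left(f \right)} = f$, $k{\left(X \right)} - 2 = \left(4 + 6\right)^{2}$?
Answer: $\sqrt{36635} \approx 191.4$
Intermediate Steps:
$k{\left(X \right)} = 102$ ($k{\left(X \right)} = 2 + \left(4 + 6\right)^{2} = 2 + 10^{2} = 2 + 100 = 102$)
$x{\left(I \right)} = 2 I^{2} \left(-5 + I\right)$ ($x{\left(I \right)} = \left(-5 + I\right) 2 I I = 2 I \left(-5 + I\right) I = 2 I^{2} \left(-5 + I\right)$)
$A{\left(V,F \right)} = 54$ ($A{\left(V,F \right)} = \frac{26 - -82}{2} = \frac{26 + 82}{2} = \frac{1}{2} \cdot 108 = 54$)
$\sqrt{36581 + A{\left(k{\left(\left(-1\right) \left(-10\right) \right)},x{\left(Y{\left(-5 \right)} \right)} \right)}} = \sqrt{36581 + 54} = \sqrt{36635}$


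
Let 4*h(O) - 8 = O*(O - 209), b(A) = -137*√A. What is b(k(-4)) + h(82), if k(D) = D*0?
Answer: -5203/2 ≈ -2601.5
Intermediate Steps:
k(D) = 0
h(O) = 2 + O*(-209 + O)/4 (h(O) = 2 + (O*(O - 209))/4 = 2 + (O*(-209 + O))/4 = 2 + O*(-209 + O)/4)
b(k(-4)) + h(82) = -137*√0 + (2 - 209/4*82 + (¼)*82²) = -137*0 + (2 - 8569/2 + (¼)*6724) = 0 + (2 - 8569/2 + 1681) = 0 - 5203/2 = -5203/2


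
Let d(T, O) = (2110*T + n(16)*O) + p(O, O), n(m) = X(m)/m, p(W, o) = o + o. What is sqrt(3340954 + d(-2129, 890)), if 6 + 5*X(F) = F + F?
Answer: I*sqrt(4596667)/2 ≈ 1072.0*I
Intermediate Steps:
X(F) = -6/5 + 2*F/5 (X(F) = -6/5 + (F + F)/5 = -6/5 + (2*F)/5 = -6/5 + 2*F/5)
p(W, o) = 2*o
n(m) = (-6/5 + 2*m/5)/m
d(T, O) = 2110*T + 93*O/40 (d(T, O) = (2110*T + ((2/5)*(-3 + 16)/16)*O) + 2*O = (2110*T + ((2/5)*(1/16)*13)*O) + 2*O = (2110*T + 13*O/40) + 2*O = 2110*T + 93*O/40)
sqrt(3340954 + d(-2129, 890)) = sqrt(3340954 + (2110*(-2129) + (93/40)*890)) = sqrt(3340954 + (-4492190 + 8277/4)) = sqrt(3340954 - 17960483/4) = sqrt(-4596667/4) = I*sqrt(4596667)/2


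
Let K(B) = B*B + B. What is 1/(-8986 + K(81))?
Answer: -1/2344 ≈ -0.00042662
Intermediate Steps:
K(B) = B + B² (K(B) = B² + B = B + B²)
1/(-8986 + K(81)) = 1/(-8986 + 81*(1 + 81)) = 1/(-8986 + 81*82) = 1/(-8986 + 6642) = 1/(-2344) = -1/2344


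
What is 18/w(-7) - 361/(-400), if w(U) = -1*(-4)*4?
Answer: 811/400 ≈ 2.0275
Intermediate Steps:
w(U) = 16 (w(U) = 4*4 = 16)
18/w(-7) - 361/(-400) = 18/16 - 361/(-400) = 18*(1/16) - 361*(-1/400) = 9/8 + 361/400 = 811/400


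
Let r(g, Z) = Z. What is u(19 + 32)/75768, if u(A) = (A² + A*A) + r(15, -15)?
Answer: 247/3608 ≈ 0.068459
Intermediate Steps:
u(A) = -15 + 2*A² (u(A) = (A² + A*A) - 15 = (A² + A²) - 15 = 2*A² - 15 = -15 + 2*A²)
u(19 + 32)/75768 = (-15 + 2*(19 + 32)²)/75768 = (-15 + 2*51²)*(1/75768) = (-15 + 2*2601)*(1/75768) = (-15 + 5202)*(1/75768) = 5187*(1/75768) = 247/3608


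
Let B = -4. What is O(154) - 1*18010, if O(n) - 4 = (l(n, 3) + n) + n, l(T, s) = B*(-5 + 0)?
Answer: -17678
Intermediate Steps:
l(T, s) = 20 (l(T, s) = -4*(-5 + 0) = -4*(-5) = 20)
O(n) = 24 + 2*n (O(n) = 4 + ((20 + n) + n) = 4 + (20 + 2*n) = 24 + 2*n)
O(154) - 1*18010 = (24 + 2*154) - 1*18010 = (24 + 308) - 18010 = 332 - 18010 = -17678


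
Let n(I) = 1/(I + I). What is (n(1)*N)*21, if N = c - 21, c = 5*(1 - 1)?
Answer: -441/2 ≈ -220.50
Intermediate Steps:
n(I) = 1/(2*I)
c = 0 (c = 5*0 = 0)
N = -21 (N = 0 - 21 = -21)
(n(1)*N)*21 = (((1/2)/1)*(-21))*21 = (((1/2)*1)*(-21))*21 = ((1/2)*(-21))*21 = -21/2*21 = -441/2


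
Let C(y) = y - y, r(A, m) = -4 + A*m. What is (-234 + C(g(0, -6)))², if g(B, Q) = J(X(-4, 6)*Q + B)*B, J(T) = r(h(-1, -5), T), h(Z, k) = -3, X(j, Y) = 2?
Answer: 54756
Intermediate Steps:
J(T) = -4 - 3*T
g(B, Q) = B*(-4 - 6*Q - 3*B) (g(B, Q) = (-4 - 3*(2*Q + B))*B = (-4 - 3*(B + 2*Q))*B = (-4 + (-6*Q - 3*B))*B = (-4 - 6*Q - 3*B)*B = B*(-4 - 6*Q - 3*B))
C(y) = 0
(-234 + C(g(0, -6)))² = (-234 + 0)² = (-234)² = 54756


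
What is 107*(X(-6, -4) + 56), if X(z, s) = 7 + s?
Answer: 6313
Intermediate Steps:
107*(X(-6, -4) + 56) = 107*((7 - 4) + 56) = 107*(3 + 56) = 107*59 = 6313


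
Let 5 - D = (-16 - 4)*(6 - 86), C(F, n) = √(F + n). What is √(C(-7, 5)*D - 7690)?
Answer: √(-7690 - 1595*I*√2) ≈ 12.728 - 88.611*I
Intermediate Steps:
D = -1595 (D = 5 - (-16 - 4)*(6 - 86) = 5 - (-20)*(-80) = 5 - 1*1600 = 5 - 1600 = -1595)
√(C(-7, 5)*D - 7690) = √(√(-7 + 5)*(-1595) - 7690) = √(√(-2)*(-1595) - 7690) = √((I*√2)*(-1595) - 7690) = √(-1595*I*√2 - 7690) = √(-7690 - 1595*I*√2)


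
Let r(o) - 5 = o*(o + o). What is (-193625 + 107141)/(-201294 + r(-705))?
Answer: -86484/792761 ≈ -0.10909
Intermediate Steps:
r(o) = 5 + 2*o² (r(o) = 5 + o*(o + o) = 5 + o*(2*o) = 5 + 2*o²)
(-193625 + 107141)/(-201294 + r(-705)) = (-193625 + 107141)/(-201294 + (5 + 2*(-705)²)) = -86484/(-201294 + (5 + 2*497025)) = -86484/(-201294 + (5 + 994050)) = -86484/(-201294 + 994055) = -86484/792761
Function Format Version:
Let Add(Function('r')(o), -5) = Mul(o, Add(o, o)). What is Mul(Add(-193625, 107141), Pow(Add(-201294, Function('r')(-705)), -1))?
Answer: Rational(-86484, 792761) ≈ -0.10909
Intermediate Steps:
Function('r')(o) = Add(5, Mul(2, Pow(o, 2))) (Function('r')(o) = Add(5, Mul(o, Add(o, o))) = Add(5, Mul(o, Mul(2, o))) = Add(5, Mul(2, Pow(o, 2))))
Mul(Add(-193625, 107141), Pow(Add(-201294, Function('r')(-705)), -1)) = Mul(Add(-193625, 107141), Pow(Add(-201294, Add(5, Mul(2, Pow(-705, 2)))), -1)) = Mul(-86484, Pow(Add(-201294, Add(5, Mul(2, 497025))), -1)) = Mul(-86484, Pow(Add(-201294, Add(5, 994050)), -1)) = Mul(-86484, Pow(Add(-201294, 994055), -1)) = Mul(-86484, Pow(792761, -1)) = Mul(-86484, Rational(1, 792761)) = Rational(-86484, 792761)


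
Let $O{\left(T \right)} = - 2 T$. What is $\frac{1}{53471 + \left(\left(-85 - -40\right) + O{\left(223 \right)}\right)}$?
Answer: $\frac{1}{52980} \approx 1.8875 \cdot 10^{-5}$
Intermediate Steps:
$\frac{1}{53471 + \left(\left(-85 - -40\right) + O{\left(223 \right)}\right)} = \frac{1}{53471 - 491} = \frac{1}{52980}$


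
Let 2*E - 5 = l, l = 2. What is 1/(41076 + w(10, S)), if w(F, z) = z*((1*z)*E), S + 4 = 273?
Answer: 2/588679 ≈ 3.3974e-6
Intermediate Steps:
E = 7/2 (E = 5/2 + (1/2)*2 = 5/2 + 1 = 7/2 ≈ 3.5000)
S = 269 (S = -4 + 273 = 269)
w(F, z) = 7*z**2/2 (w(F, z) = z*((1*z)*(7/2)) = z*(z*(7/2)) = z*(7*z/2) = 7*z**2/2)
1/(41076 + w(10, S)) = 1/(41076 + (7/2)*269**2) = 1/(41076 + (7/2)*72361) = 1/(41076 + 506527/2) = 1/(588679/2) = 2/588679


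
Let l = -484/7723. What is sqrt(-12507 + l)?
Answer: I*sqrt(745980363535)/7723 ≈ 111.83*I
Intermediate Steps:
l = -484/7723 (l = -484*1/7723 = -484/7723 ≈ -0.062670)
sqrt(-12507 + l) = sqrt(-12507 - 484/7723) = sqrt(-96592045/7723) = I*sqrt(745980363535)/7723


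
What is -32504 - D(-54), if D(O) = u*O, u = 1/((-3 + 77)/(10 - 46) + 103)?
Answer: -59058796/1817 ≈ -32503.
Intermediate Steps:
u = 18/1817 (u = 1/(74/(-36) + 103) = 1/(74*(-1/36) + 103) = 1/(-37/18 + 103) = 1/(1817/18) = 18/1817 ≈ 0.0099064)
D(O) = 18*O/1817
-32504 - D(-54) = -32504 - 18*(-54)/1817 = -32504 - 1*(-972/1817) = -32504 + 972/1817 = -59058796/1817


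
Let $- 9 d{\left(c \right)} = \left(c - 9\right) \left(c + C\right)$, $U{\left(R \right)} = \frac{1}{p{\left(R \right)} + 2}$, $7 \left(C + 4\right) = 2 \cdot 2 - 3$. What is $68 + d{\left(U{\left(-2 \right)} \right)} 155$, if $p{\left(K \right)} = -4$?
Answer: $- \frac{162509}{252} \approx -644.88$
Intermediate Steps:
$C = - \frac{27}{7}$ ($C = -4 + \frac{2 \cdot 2 - 3}{7} = -4 + \frac{4 - 3}{7} = -4 + \frac{1}{7} \cdot 1 = -4 + \frac{1}{7} = - \frac{27}{7} \approx -3.8571$)
$U{\left(R \right)} = - \frac{1}{2}$ ($U{\left(R \right)} = \frac{1}{-4 + 2} = \frac{1}{-2} = - \frac{1}{2}$)
$d{\left(c \right)} = - \frac{\left(-9 + c\right) \left(- \frac{27}{7} + c\right)}{9}$ ($d{\left(c \right)} = - \frac{\left(c - 9\right) \left(c - \frac{27}{7}\right)}{9} = - \frac{\left(-9 + c\right) \left(- \frac{27}{7} + c\right)}{9}$)
$68 + d{\left(U{\left(-2 \right)} \right)} 155 = 68 + \left(- \frac{27}{7} - \frac{\left(- \frac{1}{2}\right)^{2}}{9} + \frac{10}{7} \left(- \frac{1}{2}\right)\right) 155 = 68 + \left(- \frac{27}{7} - \frac{1}{36} - \frac{5}{7}\right) 155 = 68 - \frac{179645}{252} = - \frac{162509}{252}$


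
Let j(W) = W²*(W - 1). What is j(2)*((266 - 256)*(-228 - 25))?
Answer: -10120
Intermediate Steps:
j(W) = W²*(-1 + W)
j(2)*((266 - 256)*(-228 - 25)) = (2²*(-1 + 2))*((266 - 256)*(-228 - 25)) = (4*1)*(10*(-253)) = 4*(-2530) = -10120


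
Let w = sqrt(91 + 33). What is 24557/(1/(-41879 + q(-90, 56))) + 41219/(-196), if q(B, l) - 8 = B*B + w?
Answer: -162545672831/196 + 49114*sqrt(31) ≈ -8.2904e+8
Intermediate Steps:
w = 2*sqrt(31) (w = sqrt(124) = 2*sqrt(31) ≈ 11.136)
q(B, l) = 8 + B**2 + 2*sqrt(31) (q(B, l) = 8 + (B*B + 2*sqrt(31)) = 8 + (B**2 + 2*sqrt(31)) = 8 + B**2 + 2*sqrt(31))
24557/(1/(-41879 + q(-90, 56))) + 41219/(-196) = 24557/(1/(-41879 + (8 + (-90)**2 + 2*sqrt(31)))) + 41219/(-196) = 24557/(1/(-41879 + (8 + 8100 + 2*sqrt(31)))) + 41219*(-1/196) = 24557/(1/(-41879 + (8108 + 2*sqrt(31)))) - 41219/196 = 24557/(1/(-33771 + 2*sqrt(31))) - 41219/196 = 24557*(-33771 + 2*sqrt(31)) - 41219/196 = (-829314447 + 49114*sqrt(31)) - 41219/196 = -162545672831/196 + 49114*sqrt(31)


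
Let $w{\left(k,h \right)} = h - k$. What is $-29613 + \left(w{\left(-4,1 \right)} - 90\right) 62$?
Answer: $-34883$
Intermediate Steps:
$-29613 + \left(w{\left(-4,1 \right)} - 90\right) 62 = -29613 + \left(\left(1 - -4\right) - 90\right) 62 = -29613 + \left(\left(1 + 4\right) - 90\right) 62 = -29613 + \left(5 - 90\right) 62 = -29613 - 5270 = -34883$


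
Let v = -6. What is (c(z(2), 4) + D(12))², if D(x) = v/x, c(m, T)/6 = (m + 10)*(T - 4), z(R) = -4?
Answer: ¼ ≈ 0.25000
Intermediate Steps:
c(m, T) = 6*(-4 + T)*(10 + m) (c(m, T) = 6*((m + 10)*(T - 4)) = 6*((10 + m)*(-4 + T)) = 6*((-4 + T)*(10 + m)) = 6*(-4 + T)*(10 + m))
D(x) = -6/x
(c(z(2), 4) + D(12))² = ((-240 - 24*(-4) + 60*4 + 6*4*(-4)) - 6/12)² = ((-240 + 96 + 240 - 96) - 6*1/12)² = (0 - ½)² = (-½)² = ¼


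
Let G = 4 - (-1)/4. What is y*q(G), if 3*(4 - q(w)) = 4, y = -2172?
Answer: -5792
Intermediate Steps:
G = 17/4 (G = 4 - (-1)/4 = 4 - 1*(-¼) = 4 + ¼ = 17/4 ≈ 4.2500)
q(w) = 8/3 (q(w) = 4 - ⅓*4 = 4 - 4/3 = 8/3)
y*q(G) = -2172*8/3 = -5792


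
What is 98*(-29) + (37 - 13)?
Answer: -2818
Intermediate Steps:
98*(-29) + (37 - 13) = -2842 + 24 = -2818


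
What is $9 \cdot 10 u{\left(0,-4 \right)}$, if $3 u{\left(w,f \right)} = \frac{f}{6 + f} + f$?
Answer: $-180$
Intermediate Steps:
$u{\left(w,f \right)} = \frac{f}{3} + \frac{f}{3 \left(6 + f\right)}$ ($u{\left(w,f \right)} = \frac{\frac{f}{6 + f} + f}{3} = \frac{f + \frac{f}{6 + f}}{3} = \frac{f}{3} + \frac{f}{3 \left(6 + f\right)}$)
$9 \cdot 10 u{\left(0,-4 \right)} = 9 \cdot 10 \cdot \frac{1}{3} \left(-4\right) \frac{1}{6 - 4} \left(7 - 4\right) = 90 \cdot \frac{1}{3} \left(-4\right) \frac{1}{2} \cdot 3 = 90 \left(-2\right) = -180$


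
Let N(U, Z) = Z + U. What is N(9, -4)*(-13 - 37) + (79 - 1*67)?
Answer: -238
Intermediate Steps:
N(U, Z) = U + Z
N(9, -4)*(-13 - 37) + (79 - 1*67) = (9 - 4)*(-13 - 37) + (79 - 1*67) = 5*(-50) + (79 - 67) = -250 + 12 = -238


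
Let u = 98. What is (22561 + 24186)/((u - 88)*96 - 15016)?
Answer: -46747/14056 ≈ -3.3258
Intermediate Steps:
(22561 + 24186)/((u - 88)*96 - 15016) = (22561 + 24186)/((98 - 88)*96 - 15016) = 46747/(10*96 - 15016) = 46747/(960 - 15016) = 46747/(-14056) = 46747*(-1/14056) = -46747/14056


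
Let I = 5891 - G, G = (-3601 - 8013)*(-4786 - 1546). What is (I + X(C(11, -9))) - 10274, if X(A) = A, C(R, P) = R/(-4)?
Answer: -294176935/4 ≈ -7.3544e+7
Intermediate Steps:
G = 73539848 (G = -11614*(-6332) = 73539848)
C(R, P) = -R/4 (C(R, P) = R*(-1/4) = -R/4)
I = -73533957 (I = 5891 - 1*73539848 = 5891 - 73539848 = -73533957)
(I + X(C(11, -9))) - 10274 = (-73533957 - 1/4*11) - 10274 = (-73533957 - 11/4) - 10274 = -294135839/4 - 10274 = -294176935/4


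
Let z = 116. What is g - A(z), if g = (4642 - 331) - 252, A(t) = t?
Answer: 3943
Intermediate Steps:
g = 4059 (g = 4311 - 252 = 4059)
g - A(z) = 4059 - 1*116 = 4059 - 116 = 3943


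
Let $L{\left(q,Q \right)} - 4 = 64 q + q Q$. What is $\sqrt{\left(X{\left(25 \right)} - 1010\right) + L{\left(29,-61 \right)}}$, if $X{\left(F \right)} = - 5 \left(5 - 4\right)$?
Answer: $2 i \sqrt{231} \approx 30.397 i$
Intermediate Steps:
$X{\left(F \right)} = -5$ ($X{\left(F \right)} = \left(-5\right) 1 = -5$)
$L{\left(q,Q \right)} = 4 + 64 q + Q q$ ($L{\left(q,Q \right)} = 4 + \left(64 q + q Q\right) = 4 + \left(64 q + Q q\right) = 4 + 64 q + Q q$)
$\sqrt{\left(X{\left(25 \right)} - 1010\right) + L{\left(29,-61 \right)}} = \sqrt{\left(-5 - 1010\right) + \left(4 + 64 \cdot 29 - 1769\right)} = \sqrt{-1015 + \left(4 + 1856 - 1769\right)} = \sqrt{-1015 + 91} = \sqrt{-924} = 2 i \sqrt{231}$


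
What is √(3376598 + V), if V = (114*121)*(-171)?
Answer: 4*√63614 ≈ 1008.9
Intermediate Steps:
V = -2358774 (V = 13794*(-171) = -2358774)
√(3376598 + V) = √(3376598 - 2358774) = √1017824 = 4*√63614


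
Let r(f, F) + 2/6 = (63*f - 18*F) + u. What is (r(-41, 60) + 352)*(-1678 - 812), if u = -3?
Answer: 8252690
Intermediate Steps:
r(f, F) = -10/3 - 18*F + 63*f (r(f, F) = -⅓ + ((63*f - 18*F) - 3) = -⅓ + ((-18*F + 63*f) - 3) = -⅓ + (-3 - 18*F + 63*f) = -10/3 - 18*F + 63*f)
(r(-41, 60) + 352)*(-1678 - 812) = ((-10/3 - 18*60 + 63*(-41)) + 352)*(-1678 - 812) = ((-10/3 - 1080 - 2583) + 352)*(-2490) = (-10999/3 + 352)*(-2490) = -9943/3*(-2490) = 8252690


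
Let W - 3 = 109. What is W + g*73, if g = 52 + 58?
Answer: 8142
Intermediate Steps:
W = 112 (W = 3 + 109 = 112)
g = 110
W + g*73 = 112 + 110*73 = 112 + 8030 = 8142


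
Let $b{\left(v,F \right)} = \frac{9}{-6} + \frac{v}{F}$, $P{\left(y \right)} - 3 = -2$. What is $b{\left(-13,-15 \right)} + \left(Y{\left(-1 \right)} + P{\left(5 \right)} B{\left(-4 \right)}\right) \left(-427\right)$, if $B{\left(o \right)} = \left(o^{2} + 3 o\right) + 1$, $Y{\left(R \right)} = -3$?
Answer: $- \frac{25639}{30} \approx -854.63$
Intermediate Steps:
$P{\left(y \right)} = 1$ ($P{\left(y \right)} = 3 - 2 = 1$)
$B{\left(o \right)} = 1 + o^{2} + 3 o$
$b{\left(v,F \right)} = - \frac{3}{2} + \frac{v}{F}$ ($b{\left(v,F \right)} = 9 \left(- \frac{1}{6}\right) + \frac{v}{F} = - \frac{3}{2} + \frac{v}{F}$)
$b{\left(-13,-15 \right)} + \left(Y{\left(-1 \right)} + P{\left(5 \right)} B{\left(-4 \right)}\right) \left(-427\right) = \left(- \frac{3}{2} - \frac{13}{-15}\right) + \left(-3 + 1 \left(1 + \left(-4\right)^{2} + 3 \left(-4\right)\right)\right) \left(-427\right) = \left(- \frac{3}{2} - - \frac{13}{15}\right) + \left(-3 + 1 \left(1 + 16 - 12\right)\right) \left(-427\right) = \left(- \frac{3}{2} + \frac{13}{15}\right) + \left(-3 + 1 \cdot 5\right) \left(-427\right) = - \frac{19}{30} + \left(-3 + 5\right) \left(-427\right) = - \frac{19}{30} + 2 \left(-427\right) = - \frac{19}{30} - 854 = - \frac{25639}{30}$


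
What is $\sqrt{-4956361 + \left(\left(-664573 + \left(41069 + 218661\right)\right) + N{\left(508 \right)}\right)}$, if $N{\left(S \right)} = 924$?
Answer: $2 i \sqrt{1340070} \approx 2315.2 i$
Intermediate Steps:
$\sqrt{-4956361 + \left(\left(-664573 + \left(41069 + 218661\right)\right) + N{\left(508 \right)}\right)} = \sqrt{-4956361 + \left(\left(-664573 + \left(41069 + 218661\right)\right) + 924\right)} = \sqrt{-4956361 + \left(\left(-664573 + 259730\right) + 924\right)} = \sqrt{-4956361 + \left(-404843 + 924\right)} = \sqrt{-4956361 - 403919} = \sqrt{-5360280} = 2 i \sqrt{1340070}$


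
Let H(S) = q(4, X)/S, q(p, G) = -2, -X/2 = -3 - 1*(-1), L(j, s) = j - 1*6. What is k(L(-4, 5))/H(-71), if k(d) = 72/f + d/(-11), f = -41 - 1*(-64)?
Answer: 36281/253 ≈ 143.40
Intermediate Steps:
L(j, s) = -6 + j (L(j, s) = j - 6 = -6 + j)
X = 4 (X = -2*(-3 - 1*(-1)) = -2*(-3 + 1) = -2*(-2) = 4)
f = 23 (f = -41 + 64 = 23)
H(S) = -2/S
k(d) = 72/23 - d/11 (k(d) = 72/23 + d/(-11) = 72*(1/23) + d*(-1/11) = 72/23 - d/11)
k(L(-4, 5))/H(-71) = (72/23 - (-6 - 4)/11)/((-2/(-71))) = (72/23 - 1/11*(-10))/((-2*(-1/71))) = (72/23 + 10/11)/(2/71) = (1022/253)*(71/2) = 36281/253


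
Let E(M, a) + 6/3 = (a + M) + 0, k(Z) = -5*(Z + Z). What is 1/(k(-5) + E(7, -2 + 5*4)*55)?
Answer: 1/1315 ≈ 0.00076046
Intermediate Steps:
k(Z) = -10*Z
E(M, a) = -2 + M + a (E(M, a) = -2 + ((a + M) + 0) = -2 + ((M + a) + 0) = -2 + (M + a) = -2 + M + a)
1/(k(-5) + E(7, -2 + 5*4)*55) = 1/(-10*(-5) + (-2 + 7 + (-2 + 5*4))*55) = 1/(50 + (-2 + 7 + (-2 + 20))*55) = 1/(50 + (-2 + 7 + 18)*55) = 1/(50 + 23*55) = 1/(50 + 1265) = 1/1315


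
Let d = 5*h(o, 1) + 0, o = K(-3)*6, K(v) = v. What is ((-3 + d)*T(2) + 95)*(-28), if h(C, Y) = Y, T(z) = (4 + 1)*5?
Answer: -4060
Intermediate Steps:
T(z) = 25 (T(z) = 5*5 = 25)
o = -18 (o = -3*6 = -18)
d = 5 (d = 5*1 + 0 = 5 + 0 = 5)
((-3 + d)*T(2) + 95)*(-28) = ((-3 + 5)*25 + 95)*(-28) = (2*25 + 95)*(-28) = (50 + 95)*(-28) = 145*(-28) = -4060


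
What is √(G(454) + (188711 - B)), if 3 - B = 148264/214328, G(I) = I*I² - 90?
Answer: √67300751863148645/26791 ≈ 9683.3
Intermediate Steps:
G(I) = -90 + I³ (G(I) = I³ - 90 = -90 + I³)
B = 61840/26791 (B = 3 - 148264/214328 = 3 - 1*18533/26791 = 3 - 18533/26791 = 61840/26791 ≈ 2.3082)
√(G(454) + (188711 - B)) = √((-90 + 454³) + (188711 - 1*61840/26791)) = √((-90 + 93576664) + (188711 - 61840/26791)) = √(93576574 + 5055694561/26791) = √(2512065688595/26791) = √67300751863148645/26791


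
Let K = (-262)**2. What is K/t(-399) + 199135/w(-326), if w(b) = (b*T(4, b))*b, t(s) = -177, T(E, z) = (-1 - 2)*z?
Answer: -792742209193/2044112584 ≈ -387.82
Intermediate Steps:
K = 68644
T(E, z) = -3*z
w(b) = -3*b**3 (w(b) = (b*(-3*b))*b = (-3*b**2)*b = -3*b**3)
K/t(-399) + 199135/w(-326) = 68644/(-177) + 199135/((-3*(-326)**3)) = 68644*(-1/177) + 199135/((-3*(-34645976))) = -68644/177 + 199135/103937928 = -792742209193/2044112584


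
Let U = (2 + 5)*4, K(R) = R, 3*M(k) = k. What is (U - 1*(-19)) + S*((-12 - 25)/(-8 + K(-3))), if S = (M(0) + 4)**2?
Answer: 1109/11 ≈ 100.82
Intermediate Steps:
M(k) = k/3
S = 16 (S = ((1/3)*0 + 4)**2 = (0 + 4)**2 = 4**2 = 16)
U = 28 (U = 7*4 = 28)
(U - 1*(-19)) + S*((-12 - 25)/(-8 + K(-3))) = (28 - 1*(-19)) + 16*((-12 - 25)/(-8 - 3)) = (28 + 19) + 16*(-37/(-11)) = 47 + 16*(-37*(-1/11)) = 47 + 16*(37/11) = 47 + 592/11 = 1109/11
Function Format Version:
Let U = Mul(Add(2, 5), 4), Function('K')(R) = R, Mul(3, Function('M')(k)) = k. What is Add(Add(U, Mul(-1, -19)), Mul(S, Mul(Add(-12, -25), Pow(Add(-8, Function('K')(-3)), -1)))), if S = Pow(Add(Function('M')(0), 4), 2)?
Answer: Rational(1109, 11) ≈ 100.82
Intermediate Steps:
Function('M')(k) = Mul(Rational(1, 3), k)
S = 16 (S = Pow(Add(Mul(Rational(1, 3), 0), 4), 2) = Pow(Add(0, 4), 2) = Pow(4, 2) = 16)
U = 28 (U = Mul(7, 4) = 28)
Add(Add(U, Mul(-1, -19)), Mul(S, Mul(Add(-12, -25), Pow(Add(-8, Function('K')(-3)), -1)))) = Add(Add(28, Mul(-1, -19)), Mul(16, Mul(Add(-12, -25), Pow(Add(-8, -3), -1)))) = Add(Add(28, 19), Mul(16, Mul(-37, Pow(-11, -1)))) = Add(47, Mul(16, Mul(-37, Rational(-1, 11)))) = Add(47, Mul(16, Rational(37, 11))) = Add(47, Rational(592, 11)) = Rational(1109, 11)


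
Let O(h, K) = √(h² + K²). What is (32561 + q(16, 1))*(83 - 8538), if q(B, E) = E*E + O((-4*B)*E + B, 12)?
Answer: -275311710 - 101460*√17 ≈ -2.7573e+8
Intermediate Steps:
O(h, K) = √(K² + h²)
q(B, E) = E² + √(144 + (B - 4*B*E)²) (q(B, E) = E*E + √(12² + ((-4*B)*E + B)²) = E² + √(144 + (-4*B*E + B)²) = E² + √(144 + (B - 4*B*E)²))
(32561 + q(16, 1))*(83 - 8538) = (32561 + (1² + √(144 + 16²*(-1 + 4*1)²)))*(83 - 8538) = (32561 + (1 + √(144 + 256*(-1 + 4)²)))*(-8455) = (32561 + (1 + √(144 + 256*3²)))*(-8455) = (32561 + (1 + √(144 + 256*9)))*(-8455) = (32561 + (1 + √(144 + 2304)))*(-8455) = (32561 + (1 + √2448))*(-8455) = (32561 + (1 + 12*√17))*(-8455) = (32562 + 12*√17)*(-8455) = -275311710 - 101460*√17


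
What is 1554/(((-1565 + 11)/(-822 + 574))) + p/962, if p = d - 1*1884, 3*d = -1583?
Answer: 708493/2886 ≈ 245.49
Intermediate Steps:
d = -1583/3 (d = (⅓)*(-1583) = -1583/3 ≈ -527.67)
p = -7235/3 (p = -1583/3 - 1*1884 = -1583/3 - 1884 = -7235/3 ≈ -2411.7)
1554/(((-1565 + 11)/(-822 + 574))) + p/962 = 1554/(((-1565 + 11)/(-822 + 574))) - 7235/3/962 = 1554/((-1554/(-248))) - 7235/3*1/962 = 1554/((-1554*(-1/248))) - 7235/2886 = 1554/(777/124) - 7235/2886 = 1554*(124/777) - 7235/2886 = 248 - 7235/2886 = 708493/2886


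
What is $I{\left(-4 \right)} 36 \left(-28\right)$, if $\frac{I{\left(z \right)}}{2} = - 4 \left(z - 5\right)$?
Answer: $-72576$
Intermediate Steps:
$I{\left(z \right)} = 40 - 8 z$ ($I{\left(z \right)} = 2 \left(- 4 \left(z - 5\right)\right) = 2 \left(- 4 \left(-5 + z\right)\right) = 2 \left(20 - 4 z\right) = 40 - 8 z$)
$I{\left(-4 \right)} 36 \left(-28\right) = \left(40 - -32\right) 36 \left(-28\right) = \left(40 + 32\right) 36 \left(-28\right) = 72 \cdot 36 \left(-28\right) = 2592 \left(-28\right) = -72576$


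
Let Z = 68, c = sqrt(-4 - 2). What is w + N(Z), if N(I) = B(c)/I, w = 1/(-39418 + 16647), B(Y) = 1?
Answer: 22703/1548428 ≈ 0.014662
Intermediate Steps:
c = I*sqrt(6) (c = sqrt(-6) = I*sqrt(6) ≈ 2.4495*I)
w = -1/22771 (w = 1/(-22771) = -1/22771 ≈ -4.3916e-5)
N(I) = 1/I
w + N(Z) = -1/22771 + 1/68 = 22703/1548428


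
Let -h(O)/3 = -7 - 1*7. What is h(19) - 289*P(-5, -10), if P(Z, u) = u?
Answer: 2932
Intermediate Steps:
h(O) = 42 (h(O) = -3*(-7 - 1*7) = -3*(-7 - 7) = -3*(-14) = 42)
h(19) - 289*P(-5, -10) = 42 - 289*(-10) = 42 + 2890 = 2932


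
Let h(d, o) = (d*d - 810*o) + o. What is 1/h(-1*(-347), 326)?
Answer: -1/143325 ≈ -6.9771e-6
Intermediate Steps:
h(d, o) = d² - 809*o (h(d, o) = (d² - 810*o) + o = d² - 809*o)
1/h(-1*(-347), 326) = 1/((-1*(-347))² - 809*326) = 1/(347² - 263734) = 1/(120409 - 263734) = 1/(-143325) = -1/143325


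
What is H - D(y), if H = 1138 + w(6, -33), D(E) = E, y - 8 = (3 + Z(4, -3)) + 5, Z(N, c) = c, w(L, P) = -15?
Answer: 1110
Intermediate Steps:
y = 13 (y = 8 + ((3 - 3) + 5) = 8 + (0 + 5) = 8 + 5 = 13)
H = 1123 (H = 1138 - 15 = 1123)
H - D(y) = 1123 - 1*13 = 1123 - 13 = 1110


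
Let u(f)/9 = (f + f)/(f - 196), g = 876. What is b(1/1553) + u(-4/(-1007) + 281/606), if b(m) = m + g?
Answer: 162321187095575/185307129673 ≈ 875.96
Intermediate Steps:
u(f) = 18*f/(-196 + f) (u(f) = 9*((f + f)/(f - 196)) = 9*((2*f)/(-196 + f)) = 9*(2*f/(-196 + f)) = 18*f/(-196 + f))
b(m) = 876 + m (b(m) = m + 876 = 876 + m)
b(1/1553) + u(-4/(-1007) + 281/606) = (876 + 1/1553) + 18*(-4/(-1007) + 281/606)/(-196 + (-4/(-1007) + 281/606)) = (876 + 1/1553) + 18*(-4*(-1/1007) + 281*(1/606))/(-196 + (-4*(-1/1007) + 281*(1/606))) = 1360429/1553 + 18*(4/1007 + 281/606)/(-196 + (4/1007 + 281/606)) = 1360429/1553 + 18*(285391/610242)/(-196 + 285391/610242) = 1360429/1553 + 18*(285391/610242)/(-119322041/610242) = 1360429/1553 + 18*(285391/610242)*(-610242/119322041) = 1360429/1553 - 5137038/119322041 = 162321187095575/185307129673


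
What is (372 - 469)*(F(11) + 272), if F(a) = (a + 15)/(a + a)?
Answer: -291485/11 ≈ -26499.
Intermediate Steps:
F(a) = (15 + a)/(2*a) (F(a) = (15 + a)/((2*a)) = (15 + a)*(1/(2*a)) = (15 + a)/(2*a))
(372 - 469)*(F(11) + 272) = (372 - 469)*((½)*(15 + 11)/11 + 272) = -97*((½)*(1/11)*26 + 272) = -97*(13/11 + 272) = -97*3005/11 = -291485/11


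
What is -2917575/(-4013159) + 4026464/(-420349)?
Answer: -14932440506101/1686927372491 ≈ -8.8519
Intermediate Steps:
-2917575/(-4013159) + 4026464/(-420349) = -2917575*(-1/4013159) + 4026464*(-1/420349) = 2917575/4013159 - 4026464/420349 = -14932440506101/1686927372491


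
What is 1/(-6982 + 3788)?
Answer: -1/3194 ≈ -0.00031309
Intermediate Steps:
1/(-6982 + 3788) = 1/(-3194) = -1/3194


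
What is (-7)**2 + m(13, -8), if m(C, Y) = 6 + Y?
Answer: 47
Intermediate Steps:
(-7)**2 + m(13, -8) = (-7)**2 + (6 - 8) = 49 - 2 = 47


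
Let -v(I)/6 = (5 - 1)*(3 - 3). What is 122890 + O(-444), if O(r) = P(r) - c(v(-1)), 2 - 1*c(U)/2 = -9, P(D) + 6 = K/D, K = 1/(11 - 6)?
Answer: 272753639/2220 ≈ 1.2286e+5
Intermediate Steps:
v(I) = 0 (v(I) = -6*(5 - 1)*(3 - 3) = -24*0 = -6*0 = 0)
K = 1/5 ≈ 0.20000
P(D) = -6 + 1/(5*D)
c(U) = 22 (c(U) = 4 - 2*(-9) = 4 + 18 = 22)
O(r) = -28 + 1/(5*r) (O(r) = (-6 + 1/(5*r)) - 1*22 = (-6 + 1/(5*r)) - 22 = -28 + 1/(5*r))
122890 + O(-444) = 122890 + (-28 + (1/5)/(-444)) = 122890 + (-28 + (1/5)*(-1/444)) = 122890 + (-28 - 1/2220) = 122890 - 62161/2220 = 272753639/2220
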